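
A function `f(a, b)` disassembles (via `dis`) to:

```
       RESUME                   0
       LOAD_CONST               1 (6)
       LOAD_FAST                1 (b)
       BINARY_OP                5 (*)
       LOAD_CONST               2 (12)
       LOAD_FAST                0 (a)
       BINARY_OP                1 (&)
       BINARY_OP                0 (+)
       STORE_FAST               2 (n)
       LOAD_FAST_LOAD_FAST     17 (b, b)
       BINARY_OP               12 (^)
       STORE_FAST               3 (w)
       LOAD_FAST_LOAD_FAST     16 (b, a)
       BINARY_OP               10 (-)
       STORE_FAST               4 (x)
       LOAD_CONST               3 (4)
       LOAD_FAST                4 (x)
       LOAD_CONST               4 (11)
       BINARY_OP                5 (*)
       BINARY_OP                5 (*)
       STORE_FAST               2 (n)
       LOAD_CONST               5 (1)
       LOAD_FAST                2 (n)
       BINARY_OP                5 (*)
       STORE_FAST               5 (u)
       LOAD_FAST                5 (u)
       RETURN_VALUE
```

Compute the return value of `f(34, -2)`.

LOAD_CONST → push 6. Stack: [6]
LOAD_FAST b → push -2. Stack: [6, -2]
BINARY_OP * → 6 * -2 = -12. Stack: [-12]
LOAD_CONST → push 12. Stack: [-12, 12]
LOAD_FAST a → push 34. Stack: [-12, 12, 34]
BINARY_OP & → 12 & 34 = 0. Stack: [-12, 0]
BINARY_OP + → -12 + 0 = -12. Stack: [-12]
STORE_FAST n → n=-12. Stack: []
LOAD_FAST_LOAD_FAST b,b → push -2,-2. Stack: [-2, -2]
BINARY_OP ^ → -2 ^ -2 = 0. Stack: [0]
STORE_FAST w → w=0. Stack: []
LOAD_FAST_LOAD_FAST b,a → push -2,34. Stack: [-2, 34]
BINARY_OP - → -2 - 34 = -36. Stack: [-36]
STORE_FAST x → x=-36. Stack: []
LOAD_CONST → push 4. Stack: [4]
LOAD_FAST x → push -36. Stack: [4, -36]
LOAD_CONST → push 11. Stack: [4, -36, 11]
BINARY_OP * → -36 * 11 = -396. Stack: [4, -396]
BINARY_OP * → 4 * -396 = -1584. Stack: [-1584]
STORE_FAST n → n=-1584. Stack: []
LOAD_CONST → push 1. Stack: [1]
LOAD_FAST n → push -1584. Stack: [1, -1584]
BINARY_OP * → 1 * -1584 = -1584. Stack: [-1584]
STORE_FAST u → u=-1584. Stack: []
LOAD_FAST u → push -1584. Stack: [-1584]
RETURN_VALUE → return -1584.

-1584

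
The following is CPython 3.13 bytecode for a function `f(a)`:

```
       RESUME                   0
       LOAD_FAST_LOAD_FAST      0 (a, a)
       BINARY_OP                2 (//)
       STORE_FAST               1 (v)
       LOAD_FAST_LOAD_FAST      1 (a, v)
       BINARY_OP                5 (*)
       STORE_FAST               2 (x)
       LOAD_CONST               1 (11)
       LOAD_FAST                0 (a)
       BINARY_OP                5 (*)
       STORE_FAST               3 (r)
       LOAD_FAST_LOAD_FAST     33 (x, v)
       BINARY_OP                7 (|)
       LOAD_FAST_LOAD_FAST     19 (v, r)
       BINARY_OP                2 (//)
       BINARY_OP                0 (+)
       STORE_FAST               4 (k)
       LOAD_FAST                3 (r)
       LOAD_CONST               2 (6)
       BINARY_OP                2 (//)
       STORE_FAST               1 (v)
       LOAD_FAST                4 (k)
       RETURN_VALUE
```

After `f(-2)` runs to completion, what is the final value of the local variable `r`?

LOAD_FAST_LOAD_FAST a,a → push -2,-2. Stack: [-2, -2]
BINARY_OP // → -2 // -2 = 1. Stack: [1]
STORE_FAST v → v=1. Stack: []
LOAD_FAST_LOAD_FAST a,v → push -2,1. Stack: [-2, 1]
BINARY_OP * → -2 * 1 = -2. Stack: [-2]
STORE_FAST x → x=-2. Stack: []
LOAD_CONST → push 11. Stack: [11]
LOAD_FAST a → push -2. Stack: [11, -2]
BINARY_OP * → 11 * -2 = -22. Stack: [-22]
STORE_FAST r → r=-22. Stack: []
LOAD_FAST_LOAD_FAST x,v → push -2,1. Stack: [-2, 1]
BINARY_OP | → -2 | 1 = -1. Stack: [-1]
LOAD_FAST_LOAD_FAST v,r → push 1,-22. Stack: [-1, 1, -22]
BINARY_OP // → 1 // -22 = -1. Stack: [-1, -1]
BINARY_OP + → -1 + -1 = -2. Stack: [-2]
STORE_FAST k → k=-2. Stack: []
LOAD_FAST r → push -22. Stack: [-22]
LOAD_CONST → push 6. Stack: [-22, 6]
BINARY_OP // → -22 // 6 = -4. Stack: [-4]
STORE_FAST v → v=-4. Stack: []
LOAD_FAST k → push -2. Stack: [-2]
RETURN_VALUE → return -2.

-22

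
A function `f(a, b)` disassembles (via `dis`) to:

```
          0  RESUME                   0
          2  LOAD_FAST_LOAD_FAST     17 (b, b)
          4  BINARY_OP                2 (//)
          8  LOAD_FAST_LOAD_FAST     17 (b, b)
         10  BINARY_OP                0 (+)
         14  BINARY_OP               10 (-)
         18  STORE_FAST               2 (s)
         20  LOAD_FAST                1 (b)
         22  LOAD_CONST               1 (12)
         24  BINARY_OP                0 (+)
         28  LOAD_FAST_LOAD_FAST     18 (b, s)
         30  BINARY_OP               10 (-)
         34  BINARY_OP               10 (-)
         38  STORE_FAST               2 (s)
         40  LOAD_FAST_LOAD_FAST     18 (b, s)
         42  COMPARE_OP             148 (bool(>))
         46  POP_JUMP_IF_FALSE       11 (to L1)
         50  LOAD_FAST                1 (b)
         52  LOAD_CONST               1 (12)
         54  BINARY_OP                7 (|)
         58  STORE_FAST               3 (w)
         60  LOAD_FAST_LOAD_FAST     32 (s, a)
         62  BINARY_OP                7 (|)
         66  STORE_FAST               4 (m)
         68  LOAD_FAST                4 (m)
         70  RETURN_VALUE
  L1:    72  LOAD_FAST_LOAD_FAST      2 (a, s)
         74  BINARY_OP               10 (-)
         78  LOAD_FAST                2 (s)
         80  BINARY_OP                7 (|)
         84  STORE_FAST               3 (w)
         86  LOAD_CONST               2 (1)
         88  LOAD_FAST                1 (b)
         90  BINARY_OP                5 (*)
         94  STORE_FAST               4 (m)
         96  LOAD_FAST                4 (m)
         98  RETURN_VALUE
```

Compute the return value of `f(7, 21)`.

LOAD_FAST_LOAD_FAST b,b → push 21,21. Stack: [21, 21]
BINARY_OP // → 21 // 21 = 1. Stack: [1]
LOAD_FAST_LOAD_FAST b,b → push 21,21. Stack: [1, 21, 21]
BINARY_OP + → 21 + 21 = 42. Stack: [1, 42]
BINARY_OP - → 1 - 42 = -41. Stack: [-41]
STORE_FAST s → s=-41. Stack: []
LOAD_FAST b → push 21. Stack: [21]
LOAD_CONST → push 12. Stack: [21, 12]
BINARY_OP + → 21 + 12 = 33. Stack: [33]
LOAD_FAST_LOAD_FAST b,s → push 21,-41. Stack: [33, 21, -41]
BINARY_OP - → 21 - -41 = 62. Stack: [33, 62]
BINARY_OP - → 33 - 62 = -29. Stack: [-29]
STORE_FAST s → s=-29. Stack: []
LOAD_FAST_LOAD_FAST b,s → push 21,-29. Stack: [21, -29]
COMPARE_OP bool(>) → 21 vs -29 = True. Stack: [True]
POP_JUMP_IF_FALSE → pop True; no jump. Stack: []
LOAD_FAST b → push 21. Stack: [21]
LOAD_CONST → push 12. Stack: [21, 12]
BINARY_OP | → 21 | 12 = 29. Stack: [29]
STORE_FAST w → w=29. Stack: []
LOAD_FAST_LOAD_FAST s,a → push -29,7. Stack: [-29, 7]
BINARY_OP | → -29 | 7 = -25. Stack: [-25]
STORE_FAST m → m=-25. Stack: []
LOAD_FAST m → push -25. Stack: [-25]
RETURN_VALUE → return -25.

-25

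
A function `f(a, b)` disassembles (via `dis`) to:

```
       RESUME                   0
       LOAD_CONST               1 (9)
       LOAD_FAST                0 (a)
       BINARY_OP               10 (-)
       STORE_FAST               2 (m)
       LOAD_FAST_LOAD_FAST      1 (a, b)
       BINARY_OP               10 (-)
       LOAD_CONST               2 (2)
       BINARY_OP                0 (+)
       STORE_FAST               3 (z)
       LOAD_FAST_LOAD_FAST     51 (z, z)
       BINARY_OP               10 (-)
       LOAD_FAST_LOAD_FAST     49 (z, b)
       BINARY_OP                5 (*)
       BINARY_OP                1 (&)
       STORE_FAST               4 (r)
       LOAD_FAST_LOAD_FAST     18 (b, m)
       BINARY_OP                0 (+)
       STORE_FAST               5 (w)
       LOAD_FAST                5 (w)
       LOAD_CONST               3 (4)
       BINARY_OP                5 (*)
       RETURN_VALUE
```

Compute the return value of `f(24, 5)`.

LOAD_CONST → push 9. Stack: [9]
LOAD_FAST a → push 24. Stack: [9, 24]
BINARY_OP - → 9 - 24 = -15. Stack: [-15]
STORE_FAST m → m=-15. Stack: []
LOAD_FAST_LOAD_FAST a,b → push 24,5. Stack: [24, 5]
BINARY_OP - → 24 - 5 = 19. Stack: [19]
LOAD_CONST → push 2. Stack: [19, 2]
BINARY_OP + → 19 + 2 = 21. Stack: [21]
STORE_FAST z → z=21. Stack: []
LOAD_FAST_LOAD_FAST z,z → push 21,21. Stack: [21, 21]
BINARY_OP - → 21 - 21 = 0. Stack: [0]
LOAD_FAST_LOAD_FAST z,b → push 21,5. Stack: [0, 21, 5]
BINARY_OP * → 21 * 5 = 105. Stack: [0, 105]
BINARY_OP & → 0 & 105 = 0. Stack: [0]
STORE_FAST r → r=0. Stack: []
LOAD_FAST_LOAD_FAST b,m → push 5,-15. Stack: [5, -15]
BINARY_OP + → 5 + -15 = -10. Stack: [-10]
STORE_FAST w → w=-10. Stack: []
LOAD_FAST w → push -10. Stack: [-10]
LOAD_CONST → push 4. Stack: [-10, 4]
BINARY_OP * → -10 * 4 = -40. Stack: [-40]
RETURN_VALUE → return -40.

-40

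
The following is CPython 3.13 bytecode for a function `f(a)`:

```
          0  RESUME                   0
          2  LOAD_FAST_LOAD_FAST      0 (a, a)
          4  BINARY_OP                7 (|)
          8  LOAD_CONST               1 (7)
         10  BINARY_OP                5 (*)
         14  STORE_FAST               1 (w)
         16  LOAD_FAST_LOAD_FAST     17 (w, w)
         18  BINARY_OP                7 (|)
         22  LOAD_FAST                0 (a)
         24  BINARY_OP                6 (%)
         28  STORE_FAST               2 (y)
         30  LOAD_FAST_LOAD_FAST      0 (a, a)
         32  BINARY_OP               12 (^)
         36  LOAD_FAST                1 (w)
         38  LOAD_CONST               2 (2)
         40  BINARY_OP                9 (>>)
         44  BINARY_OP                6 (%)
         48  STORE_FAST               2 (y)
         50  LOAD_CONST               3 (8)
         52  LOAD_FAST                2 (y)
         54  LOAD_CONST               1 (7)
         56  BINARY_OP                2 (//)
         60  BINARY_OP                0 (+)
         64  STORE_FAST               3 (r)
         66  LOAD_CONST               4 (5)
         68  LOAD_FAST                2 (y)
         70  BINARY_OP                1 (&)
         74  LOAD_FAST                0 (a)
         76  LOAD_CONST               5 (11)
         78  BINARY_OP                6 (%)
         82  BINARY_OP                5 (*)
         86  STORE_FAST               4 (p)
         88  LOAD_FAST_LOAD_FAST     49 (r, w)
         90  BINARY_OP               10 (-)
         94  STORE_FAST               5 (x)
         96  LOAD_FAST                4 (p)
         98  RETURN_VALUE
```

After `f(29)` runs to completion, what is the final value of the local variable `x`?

LOAD_FAST_LOAD_FAST a,a → push 29,29. Stack: [29, 29]
BINARY_OP | → 29 | 29 = 29. Stack: [29]
LOAD_CONST → push 7. Stack: [29, 7]
BINARY_OP * → 29 * 7 = 203. Stack: [203]
STORE_FAST w → w=203. Stack: []
LOAD_FAST_LOAD_FAST w,w → push 203,203. Stack: [203, 203]
BINARY_OP | → 203 | 203 = 203. Stack: [203]
LOAD_FAST a → push 29. Stack: [203, 29]
BINARY_OP % → 203 % 29 = 0. Stack: [0]
STORE_FAST y → y=0. Stack: []
LOAD_FAST_LOAD_FAST a,a → push 29,29. Stack: [29, 29]
BINARY_OP ^ → 29 ^ 29 = 0. Stack: [0]
LOAD_FAST w → push 203. Stack: [0, 203]
LOAD_CONST → push 2. Stack: [0, 203, 2]
BINARY_OP >> → 203 >> 2 = 50. Stack: [0, 50]
BINARY_OP % → 0 % 50 = 0. Stack: [0]
STORE_FAST y → y=0. Stack: []
LOAD_CONST → push 8. Stack: [8]
LOAD_FAST y → push 0. Stack: [8, 0]
LOAD_CONST → push 7. Stack: [8, 0, 7]
BINARY_OP // → 0 // 7 = 0. Stack: [8, 0]
BINARY_OP + → 8 + 0 = 8. Stack: [8]
STORE_FAST r → r=8. Stack: []
LOAD_CONST → push 5. Stack: [5]
LOAD_FAST y → push 0. Stack: [5, 0]
BINARY_OP & → 5 & 0 = 0. Stack: [0]
LOAD_FAST a → push 29. Stack: [0, 29]
LOAD_CONST → push 11. Stack: [0, 29, 11]
BINARY_OP % → 29 % 11 = 7. Stack: [0, 7]
BINARY_OP * → 0 * 7 = 0. Stack: [0]
STORE_FAST p → p=0. Stack: []
LOAD_FAST_LOAD_FAST r,w → push 8,203. Stack: [8, 203]
BINARY_OP - → 8 - 203 = -195. Stack: [-195]
STORE_FAST x → x=-195. Stack: []
LOAD_FAST p → push 0. Stack: [0]
RETURN_VALUE → return 0.

-195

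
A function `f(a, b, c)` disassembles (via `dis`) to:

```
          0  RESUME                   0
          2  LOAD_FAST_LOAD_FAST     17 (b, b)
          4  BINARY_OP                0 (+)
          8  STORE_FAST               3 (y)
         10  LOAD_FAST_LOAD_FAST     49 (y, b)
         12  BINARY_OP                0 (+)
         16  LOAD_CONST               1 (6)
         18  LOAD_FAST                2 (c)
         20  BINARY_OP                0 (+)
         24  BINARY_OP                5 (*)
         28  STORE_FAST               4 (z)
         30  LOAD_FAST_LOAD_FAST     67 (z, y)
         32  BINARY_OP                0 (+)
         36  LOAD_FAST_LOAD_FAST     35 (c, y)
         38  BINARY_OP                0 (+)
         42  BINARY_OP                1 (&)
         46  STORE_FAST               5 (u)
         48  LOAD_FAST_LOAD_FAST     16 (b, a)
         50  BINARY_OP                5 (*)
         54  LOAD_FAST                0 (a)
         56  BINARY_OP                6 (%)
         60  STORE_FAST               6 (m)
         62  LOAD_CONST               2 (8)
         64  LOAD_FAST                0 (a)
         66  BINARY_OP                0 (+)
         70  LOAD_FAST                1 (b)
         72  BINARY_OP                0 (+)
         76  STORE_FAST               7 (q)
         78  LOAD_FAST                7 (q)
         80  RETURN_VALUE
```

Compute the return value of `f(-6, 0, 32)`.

LOAD_FAST_LOAD_FAST b,b → push 0,0. Stack: [0, 0]
BINARY_OP + → 0 + 0 = 0. Stack: [0]
STORE_FAST y → y=0. Stack: []
LOAD_FAST_LOAD_FAST y,b → push 0,0. Stack: [0, 0]
BINARY_OP + → 0 + 0 = 0. Stack: [0]
LOAD_CONST → push 6. Stack: [0, 6]
LOAD_FAST c → push 32. Stack: [0, 6, 32]
BINARY_OP + → 6 + 32 = 38. Stack: [0, 38]
BINARY_OP * → 0 * 38 = 0. Stack: [0]
STORE_FAST z → z=0. Stack: []
LOAD_FAST_LOAD_FAST z,y → push 0,0. Stack: [0, 0]
BINARY_OP + → 0 + 0 = 0. Stack: [0]
LOAD_FAST_LOAD_FAST c,y → push 32,0. Stack: [0, 32, 0]
BINARY_OP + → 32 + 0 = 32. Stack: [0, 32]
BINARY_OP & → 0 & 32 = 0. Stack: [0]
STORE_FAST u → u=0. Stack: []
LOAD_FAST_LOAD_FAST b,a → push 0,-6. Stack: [0, -6]
BINARY_OP * → 0 * -6 = 0. Stack: [0]
LOAD_FAST a → push -6. Stack: [0, -6]
BINARY_OP % → 0 % -6 = 0. Stack: [0]
STORE_FAST m → m=0. Stack: []
LOAD_CONST → push 8. Stack: [8]
LOAD_FAST a → push -6. Stack: [8, -6]
BINARY_OP + → 8 + -6 = 2. Stack: [2]
LOAD_FAST b → push 0. Stack: [2, 0]
BINARY_OP + → 2 + 0 = 2. Stack: [2]
STORE_FAST q → q=2. Stack: []
LOAD_FAST q → push 2. Stack: [2]
RETURN_VALUE → return 2.

2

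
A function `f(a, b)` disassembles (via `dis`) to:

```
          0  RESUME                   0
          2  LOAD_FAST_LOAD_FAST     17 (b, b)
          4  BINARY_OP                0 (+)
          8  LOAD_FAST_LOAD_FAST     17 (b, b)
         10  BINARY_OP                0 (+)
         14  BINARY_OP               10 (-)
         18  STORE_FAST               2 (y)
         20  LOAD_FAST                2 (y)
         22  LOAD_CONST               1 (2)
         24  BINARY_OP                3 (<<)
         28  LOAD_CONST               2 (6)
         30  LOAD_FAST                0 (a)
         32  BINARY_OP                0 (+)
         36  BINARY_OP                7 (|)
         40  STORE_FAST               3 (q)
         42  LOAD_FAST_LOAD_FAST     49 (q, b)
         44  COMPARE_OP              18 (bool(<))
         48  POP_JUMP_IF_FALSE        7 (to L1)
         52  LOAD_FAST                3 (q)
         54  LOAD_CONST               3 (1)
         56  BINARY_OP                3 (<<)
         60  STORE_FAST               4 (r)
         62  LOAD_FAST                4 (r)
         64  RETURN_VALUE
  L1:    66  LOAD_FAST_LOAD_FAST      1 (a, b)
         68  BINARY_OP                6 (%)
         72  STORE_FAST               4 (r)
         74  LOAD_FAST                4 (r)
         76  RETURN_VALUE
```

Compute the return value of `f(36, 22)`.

LOAD_FAST_LOAD_FAST b,b → push 22,22. Stack: [22, 22]
BINARY_OP + → 22 + 22 = 44. Stack: [44]
LOAD_FAST_LOAD_FAST b,b → push 22,22. Stack: [44, 22, 22]
BINARY_OP + → 22 + 22 = 44. Stack: [44, 44]
BINARY_OP - → 44 - 44 = 0. Stack: [0]
STORE_FAST y → y=0. Stack: []
LOAD_FAST y → push 0. Stack: [0]
LOAD_CONST → push 2. Stack: [0, 2]
BINARY_OP << → 0 << 2 = 0. Stack: [0]
LOAD_CONST → push 6. Stack: [0, 6]
LOAD_FAST a → push 36. Stack: [0, 6, 36]
BINARY_OP + → 6 + 36 = 42. Stack: [0, 42]
BINARY_OP | → 0 | 42 = 42. Stack: [42]
STORE_FAST q → q=42. Stack: []
LOAD_FAST_LOAD_FAST q,b → push 42,22. Stack: [42, 22]
COMPARE_OP bool(<) → 42 vs 22 = False. Stack: [False]
POP_JUMP_IF_FALSE → pop False; jump. Stack: []
LOAD_FAST_LOAD_FAST a,b → push 36,22. Stack: [36, 22]
BINARY_OP % → 36 % 22 = 14. Stack: [14]
STORE_FAST r → r=14. Stack: []
LOAD_FAST r → push 14. Stack: [14]
RETURN_VALUE → return 14.

14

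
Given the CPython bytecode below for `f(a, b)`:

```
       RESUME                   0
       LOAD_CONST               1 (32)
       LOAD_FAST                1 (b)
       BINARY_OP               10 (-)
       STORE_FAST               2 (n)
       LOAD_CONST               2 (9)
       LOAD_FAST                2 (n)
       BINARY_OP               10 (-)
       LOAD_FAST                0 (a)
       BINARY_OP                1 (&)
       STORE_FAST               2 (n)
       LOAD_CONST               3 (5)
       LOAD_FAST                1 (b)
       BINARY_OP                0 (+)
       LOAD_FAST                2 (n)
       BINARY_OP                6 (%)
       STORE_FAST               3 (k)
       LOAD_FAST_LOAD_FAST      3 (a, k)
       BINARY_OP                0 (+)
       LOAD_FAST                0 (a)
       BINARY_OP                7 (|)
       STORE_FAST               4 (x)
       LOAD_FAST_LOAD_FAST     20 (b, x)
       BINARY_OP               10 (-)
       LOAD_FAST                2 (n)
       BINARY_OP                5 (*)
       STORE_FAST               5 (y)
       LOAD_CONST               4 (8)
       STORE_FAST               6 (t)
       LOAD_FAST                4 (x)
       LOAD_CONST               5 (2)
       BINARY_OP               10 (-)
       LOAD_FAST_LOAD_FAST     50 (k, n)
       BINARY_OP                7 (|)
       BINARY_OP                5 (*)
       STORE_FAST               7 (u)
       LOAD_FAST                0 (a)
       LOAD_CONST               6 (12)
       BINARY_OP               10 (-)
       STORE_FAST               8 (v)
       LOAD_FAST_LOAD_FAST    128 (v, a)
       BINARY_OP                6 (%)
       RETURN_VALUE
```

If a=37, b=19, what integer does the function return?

LOAD_CONST → push 32. Stack: [32]
LOAD_FAST b → push 19. Stack: [32, 19]
BINARY_OP - → 32 - 19 = 13. Stack: [13]
STORE_FAST n → n=13. Stack: []
LOAD_CONST → push 9. Stack: [9]
LOAD_FAST n → push 13. Stack: [9, 13]
BINARY_OP - → 9 - 13 = -4. Stack: [-4]
LOAD_FAST a → push 37. Stack: [-4, 37]
BINARY_OP & → -4 & 37 = 36. Stack: [36]
STORE_FAST n → n=36. Stack: []
LOAD_CONST → push 5. Stack: [5]
LOAD_FAST b → push 19. Stack: [5, 19]
BINARY_OP + → 5 + 19 = 24. Stack: [24]
LOAD_FAST n → push 36. Stack: [24, 36]
BINARY_OP % → 24 % 36 = 24. Stack: [24]
STORE_FAST k → k=24. Stack: []
LOAD_FAST_LOAD_FAST a,k → push 37,24. Stack: [37, 24]
BINARY_OP + → 37 + 24 = 61. Stack: [61]
LOAD_FAST a → push 37. Stack: [61, 37]
BINARY_OP | → 61 | 37 = 61. Stack: [61]
STORE_FAST x → x=61. Stack: []
LOAD_FAST_LOAD_FAST b,x → push 19,61. Stack: [19, 61]
BINARY_OP - → 19 - 61 = -42. Stack: [-42]
LOAD_FAST n → push 36. Stack: [-42, 36]
BINARY_OP * → -42 * 36 = -1512. Stack: [-1512]
STORE_FAST y → y=-1512. Stack: []
LOAD_CONST → push 8. Stack: [8]
STORE_FAST t → t=8. Stack: []
LOAD_FAST x → push 61. Stack: [61]
LOAD_CONST → push 2. Stack: [61, 2]
BINARY_OP - → 61 - 2 = 59. Stack: [59]
LOAD_FAST_LOAD_FAST k,n → push 24,36. Stack: [59, 24, 36]
BINARY_OP | → 24 | 36 = 60. Stack: [59, 60]
BINARY_OP * → 59 * 60 = 3540. Stack: [3540]
STORE_FAST u → u=3540. Stack: []
LOAD_FAST a → push 37. Stack: [37]
LOAD_CONST → push 12. Stack: [37, 12]
BINARY_OP - → 37 - 12 = 25. Stack: [25]
STORE_FAST v → v=25. Stack: []
LOAD_FAST_LOAD_FAST v,a → push 25,37. Stack: [25, 37]
BINARY_OP % → 25 % 37 = 25. Stack: [25]
RETURN_VALUE → return 25.

25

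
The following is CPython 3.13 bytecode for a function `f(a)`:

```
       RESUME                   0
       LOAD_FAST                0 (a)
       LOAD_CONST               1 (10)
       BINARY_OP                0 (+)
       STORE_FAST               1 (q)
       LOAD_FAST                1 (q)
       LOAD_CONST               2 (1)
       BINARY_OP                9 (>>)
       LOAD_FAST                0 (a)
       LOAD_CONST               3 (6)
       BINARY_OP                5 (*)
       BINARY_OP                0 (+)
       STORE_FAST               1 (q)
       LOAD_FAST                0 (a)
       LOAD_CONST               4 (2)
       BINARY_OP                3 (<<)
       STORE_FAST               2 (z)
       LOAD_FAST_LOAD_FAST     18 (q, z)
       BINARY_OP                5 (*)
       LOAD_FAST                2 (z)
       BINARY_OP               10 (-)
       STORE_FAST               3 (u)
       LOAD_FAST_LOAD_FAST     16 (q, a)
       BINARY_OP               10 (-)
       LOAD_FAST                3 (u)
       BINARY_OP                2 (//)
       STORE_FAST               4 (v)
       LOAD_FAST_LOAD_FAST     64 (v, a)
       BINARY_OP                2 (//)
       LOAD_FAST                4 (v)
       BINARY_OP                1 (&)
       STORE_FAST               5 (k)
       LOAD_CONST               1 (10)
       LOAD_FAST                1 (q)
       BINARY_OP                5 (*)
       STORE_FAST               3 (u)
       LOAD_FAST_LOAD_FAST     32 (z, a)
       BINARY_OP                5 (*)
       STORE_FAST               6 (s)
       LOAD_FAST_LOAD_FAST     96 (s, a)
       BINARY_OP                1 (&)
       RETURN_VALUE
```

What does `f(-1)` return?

4

LOAD_FAST a → push -1. Stack: [-1]
LOAD_CONST → push 10. Stack: [-1, 10]
BINARY_OP + → -1 + 10 = 9. Stack: [9]
STORE_FAST q → q=9. Stack: []
LOAD_FAST q → push 9. Stack: [9]
LOAD_CONST → push 1. Stack: [9, 1]
BINARY_OP >> → 9 >> 1 = 4. Stack: [4]
LOAD_FAST a → push -1. Stack: [4, -1]
LOAD_CONST → push 6. Stack: [4, -1, 6]
BINARY_OP * → -1 * 6 = -6. Stack: [4, -6]
BINARY_OP + → 4 + -6 = -2. Stack: [-2]
STORE_FAST q → q=-2. Stack: []
LOAD_FAST a → push -1. Stack: [-1]
LOAD_CONST → push 2. Stack: [-1, 2]
BINARY_OP << → -1 << 2 = -4. Stack: [-4]
STORE_FAST z → z=-4. Stack: []
LOAD_FAST_LOAD_FAST q,z → push -2,-4. Stack: [-2, -4]
BINARY_OP * → -2 * -4 = 8. Stack: [8]
LOAD_FAST z → push -4. Stack: [8, -4]
BINARY_OP - → 8 - -4 = 12. Stack: [12]
STORE_FAST u → u=12. Stack: []
LOAD_FAST_LOAD_FAST q,a → push -2,-1. Stack: [-2, -1]
BINARY_OP - → -2 - -1 = -1. Stack: [-1]
LOAD_FAST u → push 12. Stack: [-1, 12]
BINARY_OP // → -1 // 12 = -1. Stack: [-1]
STORE_FAST v → v=-1. Stack: []
LOAD_FAST_LOAD_FAST v,a → push -1,-1. Stack: [-1, -1]
BINARY_OP // → -1 // -1 = 1. Stack: [1]
LOAD_FAST v → push -1. Stack: [1, -1]
BINARY_OP & → 1 & -1 = 1. Stack: [1]
STORE_FAST k → k=1. Stack: []
LOAD_CONST → push 10. Stack: [10]
LOAD_FAST q → push -2. Stack: [10, -2]
BINARY_OP * → 10 * -2 = -20. Stack: [-20]
STORE_FAST u → u=-20. Stack: []
LOAD_FAST_LOAD_FAST z,a → push -4,-1. Stack: [-4, -1]
BINARY_OP * → -4 * -1 = 4. Stack: [4]
STORE_FAST s → s=4. Stack: []
LOAD_FAST_LOAD_FAST s,a → push 4,-1. Stack: [4, -1]
BINARY_OP & → 4 & -1 = 4. Stack: [4]
RETURN_VALUE → return 4.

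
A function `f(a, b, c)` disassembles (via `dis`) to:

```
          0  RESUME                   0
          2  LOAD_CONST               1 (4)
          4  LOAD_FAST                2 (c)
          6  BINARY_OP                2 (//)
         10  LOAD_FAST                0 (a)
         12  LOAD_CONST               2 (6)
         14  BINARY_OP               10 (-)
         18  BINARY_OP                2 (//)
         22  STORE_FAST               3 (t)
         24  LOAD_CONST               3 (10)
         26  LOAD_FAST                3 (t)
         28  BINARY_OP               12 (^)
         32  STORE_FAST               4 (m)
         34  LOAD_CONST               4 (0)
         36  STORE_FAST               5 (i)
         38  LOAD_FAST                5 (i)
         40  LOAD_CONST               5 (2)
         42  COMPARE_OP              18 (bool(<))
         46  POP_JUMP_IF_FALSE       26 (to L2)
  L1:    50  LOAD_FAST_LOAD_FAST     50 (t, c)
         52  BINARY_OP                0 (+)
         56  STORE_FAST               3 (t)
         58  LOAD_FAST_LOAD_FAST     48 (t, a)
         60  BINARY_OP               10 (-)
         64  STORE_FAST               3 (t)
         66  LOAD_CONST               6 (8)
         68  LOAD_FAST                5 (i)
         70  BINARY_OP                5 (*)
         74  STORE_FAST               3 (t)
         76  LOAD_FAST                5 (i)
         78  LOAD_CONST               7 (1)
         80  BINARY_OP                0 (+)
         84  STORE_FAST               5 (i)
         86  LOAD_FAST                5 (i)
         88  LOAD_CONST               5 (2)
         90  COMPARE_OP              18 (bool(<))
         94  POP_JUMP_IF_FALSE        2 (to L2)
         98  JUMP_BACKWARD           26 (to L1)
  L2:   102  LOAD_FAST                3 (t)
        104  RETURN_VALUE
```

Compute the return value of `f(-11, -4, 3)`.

LOAD_CONST → push 4. Stack: [4]
LOAD_FAST c → push 3. Stack: [4, 3]
BINARY_OP // → 4 // 3 = 1. Stack: [1]
LOAD_FAST a → push -11. Stack: [1, -11]
LOAD_CONST → push 6. Stack: [1, -11, 6]
BINARY_OP - → -11 - 6 = -17. Stack: [1, -17]
BINARY_OP // → 1 // -17 = -1. Stack: [-1]
STORE_FAST t → t=-1. Stack: []
LOAD_CONST → push 10. Stack: [10]
LOAD_FAST t → push -1. Stack: [10, -1]
BINARY_OP ^ → 10 ^ -1 = -11. Stack: [-11]
STORE_FAST m → m=-11. Stack: []
LOAD_CONST → push 0. Stack: [0]
STORE_FAST i → i=0. Stack: []
LOAD_FAST i → push 0. Stack: [0]
LOAD_CONST → push 2. Stack: [0, 2]
COMPARE_OP bool(<) → 0 vs 2 = True. Stack: [True]
POP_JUMP_IF_FALSE → pop True; no jump. Stack: []
LOAD_FAST_LOAD_FAST t,c → push -1,3. Stack: [-1, 3]
BINARY_OP + → -1 + 3 = 2. Stack: [2]
STORE_FAST t → t=2. Stack: []
LOAD_FAST_LOAD_FAST t,a → push 2,-11. Stack: [2, -11]
BINARY_OP - → 2 - -11 = 13. Stack: [13]
STORE_FAST t → t=13. Stack: []
LOAD_CONST → push 8. Stack: [8]
LOAD_FAST i → push 0. Stack: [8, 0]
BINARY_OP * → 8 * 0 = 0. Stack: [0]
STORE_FAST t → t=0. Stack: []
LOAD_FAST i → push 0. Stack: [0]
LOAD_CONST → push 1. Stack: [0, 1]
BINARY_OP + → 0 + 1 = 1. Stack: [1]
STORE_FAST i → i=1. Stack: []
LOAD_FAST i → push 1. Stack: [1]
LOAD_CONST → push 2. Stack: [1, 2]
COMPARE_OP bool(<) → 1 vs 2 = True. Stack: [True]
POP_JUMP_IF_FALSE → pop True; no jump. Stack: []
LOAD_FAST_LOAD_FAST t,c → push 0,3. Stack: [0, 3]
BINARY_OP + → 0 + 3 = 3. Stack: [3]
STORE_FAST t → t=3. Stack: []
LOAD_FAST_LOAD_FAST t,a → push 3,-11. Stack: [3, -11]
BINARY_OP - → 3 - -11 = 14. Stack: [14]
STORE_FAST t → t=14. Stack: []
LOAD_CONST → push 8. Stack: [8]
LOAD_FAST i → push 1. Stack: [8, 1]
BINARY_OP * → 8 * 1 = 8. Stack: [8]
STORE_FAST t → t=8. Stack: []
LOAD_FAST i → push 1. Stack: [1]
LOAD_CONST → push 1. Stack: [1, 1]
BINARY_OP + → 1 + 1 = 2. Stack: [2]
STORE_FAST i → i=2. Stack: []
LOAD_FAST i → push 2. Stack: [2]
LOAD_CONST → push 2. Stack: [2, 2]
COMPARE_OP bool(<) → 2 vs 2 = False. Stack: [False]
POP_JUMP_IF_FALSE → pop False; jump. Stack: []
LOAD_FAST t → push 8. Stack: [8]
RETURN_VALUE → return 8.

8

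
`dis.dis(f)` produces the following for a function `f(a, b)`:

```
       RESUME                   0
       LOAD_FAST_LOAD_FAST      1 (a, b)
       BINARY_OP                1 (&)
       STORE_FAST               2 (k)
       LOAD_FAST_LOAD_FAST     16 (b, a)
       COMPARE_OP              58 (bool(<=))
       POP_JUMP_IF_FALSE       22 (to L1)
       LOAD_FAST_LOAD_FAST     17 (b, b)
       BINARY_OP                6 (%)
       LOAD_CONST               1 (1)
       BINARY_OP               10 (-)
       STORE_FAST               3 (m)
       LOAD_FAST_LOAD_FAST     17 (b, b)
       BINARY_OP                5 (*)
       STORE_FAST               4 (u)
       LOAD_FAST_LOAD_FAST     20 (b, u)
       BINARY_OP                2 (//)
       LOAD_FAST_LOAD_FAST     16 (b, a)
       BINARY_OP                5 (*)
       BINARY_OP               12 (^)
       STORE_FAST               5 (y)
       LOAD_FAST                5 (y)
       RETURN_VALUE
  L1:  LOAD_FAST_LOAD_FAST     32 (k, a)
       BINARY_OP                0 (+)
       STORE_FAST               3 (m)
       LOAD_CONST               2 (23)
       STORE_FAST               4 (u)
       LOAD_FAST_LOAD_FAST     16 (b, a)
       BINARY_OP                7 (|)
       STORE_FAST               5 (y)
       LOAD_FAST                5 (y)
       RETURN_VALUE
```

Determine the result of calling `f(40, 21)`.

LOAD_FAST_LOAD_FAST a,b → push 40,21. Stack: [40, 21]
BINARY_OP & → 40 & 21 = 0. Stack: [0]
STORE_FAST k → k=0. Stack: []
LOAD_FAST_LOAD_FAST b,a → push 21,40. Stack: [21, 40]
COMPARE_OP bool(<=) → 21 vs 40 = True. Stack: [True]
POP_JUMP_IF_FALSE → pop True; no jump. Stack: []
LOAD_FAST_LOAD_FAST b,b → push 21,21. Stack: [21, 21]
BINARY_OP % → 21 % 21 = 0. Stack: [0]
LOAD_CONST → push 1. Stack: [0, 1]
BINARY_OP - → 0 - 1 = -1. Stack: [-1]
STORE_FAST m → m=-1. Stack: []
LOAD_FAST_LOAD_FAST b,b → push 21,21. Stack: [21, 21]
BINARY_OP * → 21 * 21 = 441. Stack: [441]
STORE_FAST u → u=441. Stack: []
LOAD_FAST_LOAD_FAST b,u → push 21,441. Stack: [21, 441]
BINARY_OP // → 21 // 441 = 0. Stack: [0]
LOAD_FAST_LOAD_FAST b,a → push 21,40. Stack: [0, 21, 40]
BINARY_OP * → 21 * 40 = 840. Stack: [0, 840]
BINARY_OP ^ → 0 ^ 840 = 840. Stack: [840]
STORE_FAST y → y=840. Stack: []
LOAD_FAST y → push 840. Stack: [840]
RETURN_VALUE → return 840.

840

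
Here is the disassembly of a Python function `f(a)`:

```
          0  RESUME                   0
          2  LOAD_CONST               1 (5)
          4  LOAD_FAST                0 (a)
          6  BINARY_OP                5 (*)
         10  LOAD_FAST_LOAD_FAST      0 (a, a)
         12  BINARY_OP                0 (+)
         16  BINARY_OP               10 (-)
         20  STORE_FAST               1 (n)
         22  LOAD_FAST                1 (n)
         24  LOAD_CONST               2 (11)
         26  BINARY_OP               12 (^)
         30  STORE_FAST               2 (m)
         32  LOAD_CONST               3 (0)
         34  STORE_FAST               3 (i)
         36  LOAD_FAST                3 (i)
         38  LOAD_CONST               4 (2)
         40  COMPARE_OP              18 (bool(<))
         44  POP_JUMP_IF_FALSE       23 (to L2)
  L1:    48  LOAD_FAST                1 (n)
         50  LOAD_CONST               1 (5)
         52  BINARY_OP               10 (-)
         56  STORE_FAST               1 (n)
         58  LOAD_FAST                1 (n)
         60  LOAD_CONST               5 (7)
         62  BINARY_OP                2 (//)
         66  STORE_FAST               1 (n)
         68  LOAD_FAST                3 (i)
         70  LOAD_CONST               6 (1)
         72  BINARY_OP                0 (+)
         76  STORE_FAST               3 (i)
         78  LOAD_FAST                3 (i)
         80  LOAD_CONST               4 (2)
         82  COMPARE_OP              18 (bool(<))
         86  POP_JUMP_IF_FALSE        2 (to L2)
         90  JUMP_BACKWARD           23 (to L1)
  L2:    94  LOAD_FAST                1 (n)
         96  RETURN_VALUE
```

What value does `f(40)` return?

1

LOAD_CONST → push 5. Stack: [5]
LOAD_FAST a → push 40. Stack: [5, 40]
BINARY_OP * → 5 * 40 = 200. Stack: [200]
LOAD_FAST_LOAD_FAST a,a → push 40,40. Stack: [200, 40, 40]
BINARY_OP + → 40 + 40 = 80. Stack: [200, 80]
BINARY_OP - → 200 - 80 = 120. Stack: [120]
STORE_FAST n → n=120. Stack: []
LOAD_FAST n → push 120. Stack: [120]
LOAD_CONST → push 11. Stack: [120, 11]
BINARY_OP ^ → 120 ^ 11 = 115. Stack: [115]
STORE_FAST m → m=115. Stack: []
LOAD_CONST → push 0. Stack: [0]
STORE_FAST i → i=0. Stack: []
LOAD_FAST i → push 0. Stack: [0]
LOAD_CONST → push 2. Stack: [0, 2]
COMPARE_OP bool(<) → 0 vs 2 = True. Stack: [True]
POP_JUMP_IF_FALSE → pop True; no jump. Stack: []
LOAD_FAST n → push 120. Stack: [120]
LOAD_CONST → push 5. Stack: [120, 5]
BINARY_OP - → 120 - 5 = 115. Stack: [115]
STORE_FAST n → n=115. Stack: []
LOAD_FAST n → push 115. Stack: [115]
LOAD_CONST → push 7. Stack: [115, 7]
BINARY_OP // → 115 // 7 = 16. Stack: [16]
STORE_FAST n → n=16. Stack: []
LOAD_FAST i → push 0. Stack: [0]
LOAD_CONST → push 1. Stack: [0, 1]
BINARY_OP + → 0 + 1 = 1. Stack: [1]
STORE_FAST i → i=1. Stack: []
LOAD_FAST i → push 1. Stack: [1]
LOAD_CONST → push 2. Stack: [1, 2]
COMPARE_OP bool(<) → 1 vs 2 = True. Stack: [True]
POP_JUMP_IF_FALSE → pop True; no jump. Stack: []
LOAD_FAST n → push 16. Stack: [16]
LOAD_CONST → push 5. Stack: [16, 5]
BINARY_OP - → 16 - 5 = 11. Stack: [11]
STORE_FAST n → n=11. Stack: []
LOAD_FAST n → push 11. Stack: [11]
LOAD_CONST → push 7. Stack: [11, 7]
BINARY_OP // → 11 // 7 = 1. Stack: [1]
STORE_FAST n → n=1. Stack: []
LOAD_FAST i → push 1. Stack: [1]
LOAD_CONST → push 1. Stack: [1, 1]
BINARY_OP + → 1 + 1 = 2. Stack: [2]
STORE_FAST i → i=2. Stack: []
LOAD_FAST i → push 2. Stack: [2]
LOAD_CONST → push 2. Stack: [2, 2]
COMPARE_OP bool(<) → 2 vs 2 = False. Stack: [False]
POP_JUMP_IF_FALSE → pop False; jump. Stack: []
LOAD_FAST n → push 1. Stack: [1]
RETURN_VALUE → return 1.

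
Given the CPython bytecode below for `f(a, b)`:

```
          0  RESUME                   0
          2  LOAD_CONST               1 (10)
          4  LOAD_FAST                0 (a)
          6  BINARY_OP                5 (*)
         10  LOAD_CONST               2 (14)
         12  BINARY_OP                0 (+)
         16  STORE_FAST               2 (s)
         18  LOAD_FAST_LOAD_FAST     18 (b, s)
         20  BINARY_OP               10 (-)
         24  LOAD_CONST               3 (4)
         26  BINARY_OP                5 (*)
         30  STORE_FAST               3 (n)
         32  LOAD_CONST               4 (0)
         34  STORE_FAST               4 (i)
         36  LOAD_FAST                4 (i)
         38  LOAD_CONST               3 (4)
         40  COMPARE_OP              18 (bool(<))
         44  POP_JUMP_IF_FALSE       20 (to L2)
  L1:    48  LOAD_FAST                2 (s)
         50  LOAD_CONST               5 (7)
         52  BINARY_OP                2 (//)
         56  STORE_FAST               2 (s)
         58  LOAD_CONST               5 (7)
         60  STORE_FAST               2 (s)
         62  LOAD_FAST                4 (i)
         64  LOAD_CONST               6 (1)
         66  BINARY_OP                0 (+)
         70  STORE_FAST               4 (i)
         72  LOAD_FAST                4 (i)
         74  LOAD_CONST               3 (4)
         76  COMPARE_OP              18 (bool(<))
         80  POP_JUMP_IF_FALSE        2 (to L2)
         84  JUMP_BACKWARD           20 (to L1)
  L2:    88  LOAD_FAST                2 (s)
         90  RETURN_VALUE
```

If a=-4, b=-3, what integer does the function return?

LOAD_CONST → push 10
LOAD_FAST a → push -4
BINARY_OP * → 10 * -4 = -40
LOAD_CONST → push 14
BINARY_OP + → -40 + 14 = -26
STORE_FAST s → s=-26
LOAD_FAST_LOAD_FAST b,s → push -3,-26
BINARY_OP - → -3 - -26 = 23
LOAD_CONST → push 4
BINARY_OP * → 23 * 4 = 92
STORE_FAST n → n=92
LOAD_CONST → push 0
STORE_FAST i → i=0
LOAD_FAST i → push 0
LOAD_CONST → push 4
COMPARE_OP bool(<) → 0 vs 4 = True
POP_JUMP_IF_FALSE → pop True; no jump
LOAD_FAST s → push -26
LOAD_CONST → push 7
BINARY_OP // → -26 // 7 = -4
STORE_FAST s → s=-4
LOAD_CONST → push 7
STORE_FAST s → s=7
LOAD_FAST i → push 0
LOAD_CONST → push 1
BINARY_OP + → 0 + 1 = 1
STORE_FAST i → i=1
LOAD_FAST i → push 1
LOAD_CONST → push 4
COMPARE_OP bool(<) → 1 vs 4 = True
POP_JUMP_IF_FALSE → pop True; no jump
LOAD_FAST s → push 7
LOAD_CONST → push 7
BINARY_OP // → 7 // 7 = 1
STORE_FAST s → s=1
LOAD_CONST → push 7
STORE_FAST s → s=7
LOAD_FAST i → push 1
LOAD_CONST → push 1
BINARY_OP + → 1 + 1 = 2
STORE_FAST i → i=2
LOAD_FAST i → push 2
LOAD_CONST → push 4
COMPARE_OP bool(<) → 2 vs 4 = True
POP_JUMP_IF_FALSE → pop True; no jump
LOAD_FAST s → push 7
LOAD_CONST → push 7
BINARY_OP // → 7 // 7 = 1
STORE_FAST s → s=1
LOAD_CONST → push 7
STORE_FAST s → s=7
LOAD_FAST i → push 2
LOAD_CONST → push 1
BINARY_OP + → 2 + 1 = 3
STORE_FAST i → i=3
LOAD_FAST i → push 3
LOAD_CONST → push 4
COMPARE_OP bool(<) → 3 vs 4 = True
POP_JUMP_IF_FALSE → pop True; no jump
LOAD_FAST s → push 7
LOAD_CONST → push 7
BINARY_OP // → 7 // 7 = 1
STORE_FAST s → s=1
LOAD_CONST → push 7
STORE_FAST s → s=7
LOAD_FAST i → push 3
LOAD_CONST → push 1
BINARY_OP + → 3 + 1 = 4
STORE_FAST i → i=4
LOAD_FAST i → push 4
LOAD_CONST → push 4
COMPARE_OP bool(<) → 4 vs 4 = False
POP_JUMP_IF_FALSE → pop False; jump
LOAD_FAST s → push 7
RETURN_VALUE → return 7.

7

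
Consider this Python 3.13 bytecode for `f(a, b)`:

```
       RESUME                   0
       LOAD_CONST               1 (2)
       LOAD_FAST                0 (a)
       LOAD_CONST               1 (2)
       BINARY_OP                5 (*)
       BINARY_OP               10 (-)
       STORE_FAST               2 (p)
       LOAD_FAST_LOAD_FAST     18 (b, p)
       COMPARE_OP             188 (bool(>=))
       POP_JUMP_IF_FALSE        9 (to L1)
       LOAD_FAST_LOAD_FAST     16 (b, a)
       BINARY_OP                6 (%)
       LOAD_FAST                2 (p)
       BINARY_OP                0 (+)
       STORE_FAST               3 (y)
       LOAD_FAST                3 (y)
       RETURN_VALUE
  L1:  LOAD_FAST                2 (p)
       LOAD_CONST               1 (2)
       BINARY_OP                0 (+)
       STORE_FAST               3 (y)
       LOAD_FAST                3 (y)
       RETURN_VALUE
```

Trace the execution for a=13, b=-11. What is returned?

LOAD_CONST → push 2. Stack: [2]
LOAD_FAST a → push 13. Stack: [2, 13]
LOAD_CONST → push 2. Stack: [2, 13, 2]
BINARY_OP * → 13 * 2 = 26. Stack: [2, 26]
BINARY_OP - → 2 - 26 = -24. Stack: [-24]
STORE_FAST p → p=-24. Stack: []
LOAD_FAST_LOAD_FAST b,p → push -11,-24. Stack: [-11, -24]
COMPARE_OP bool(>=) → -11 vs -24 = True. Stack: [True]
POP_JUMP_IF_FALSE → pop True; no jump. Stack: []
LOAD_FAST_LOAD_FAST b,a → push -11,13. Stack: [-11, 13]
BINARY_OP % → -11 % 13 = 2. Stack: [2]
LOAD_FAST p → push -24. Stack: [2, -24]
BINARY_OP + → 2 + -24 = -22. Stack: [-22]
STORE_FAST y → y=-22. Stack: []
LOAD_FAST y → push -22. Stack: [-22]
RETURN_VALUE → return -22.

-22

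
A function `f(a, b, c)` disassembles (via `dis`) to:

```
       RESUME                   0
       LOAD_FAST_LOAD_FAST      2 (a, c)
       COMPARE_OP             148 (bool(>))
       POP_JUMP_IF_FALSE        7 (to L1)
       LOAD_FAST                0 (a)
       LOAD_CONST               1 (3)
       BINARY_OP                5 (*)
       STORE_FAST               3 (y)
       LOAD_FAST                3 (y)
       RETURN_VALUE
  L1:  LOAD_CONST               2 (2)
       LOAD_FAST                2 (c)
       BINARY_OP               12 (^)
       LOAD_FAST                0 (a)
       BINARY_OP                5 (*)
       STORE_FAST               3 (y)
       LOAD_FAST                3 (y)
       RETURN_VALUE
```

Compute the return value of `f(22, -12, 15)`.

66

LOAD_FAST_LOAD_FAST a,c → push 22,15. Stack: [22, 15]
COMPARE_OP bool(>) → 22 vs 15 = True. Stack: [True]
POP_JUMP_IF_FALSE → pop True; no jump. Stack: []
LOAD_FAST a → push 22. Stack: [22]
LOAD_CONST → push 3. Stack: [22, 3]
BINARY_OP * → 22 * 3 = 66. Stack: [66]
STORE_FAST y → y=66. Stack: []
LOAD_FAST y → push 66. Stack: [66]
RETURN_VALUE → return 66.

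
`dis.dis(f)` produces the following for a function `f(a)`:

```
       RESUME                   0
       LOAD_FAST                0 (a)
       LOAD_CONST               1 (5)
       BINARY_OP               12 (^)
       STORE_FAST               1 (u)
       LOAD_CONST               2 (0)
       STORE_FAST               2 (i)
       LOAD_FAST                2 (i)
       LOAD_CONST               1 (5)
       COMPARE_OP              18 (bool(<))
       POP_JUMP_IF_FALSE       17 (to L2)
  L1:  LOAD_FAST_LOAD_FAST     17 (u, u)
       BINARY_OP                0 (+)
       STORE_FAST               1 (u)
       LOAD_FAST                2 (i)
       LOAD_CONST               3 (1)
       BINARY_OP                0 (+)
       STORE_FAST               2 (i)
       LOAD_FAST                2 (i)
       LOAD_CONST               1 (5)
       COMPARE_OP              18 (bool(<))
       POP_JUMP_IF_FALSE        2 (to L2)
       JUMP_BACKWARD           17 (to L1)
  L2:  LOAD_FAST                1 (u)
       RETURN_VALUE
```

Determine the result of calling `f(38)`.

LOAD_FAST a → push 38
LOAD_CONST → push 5
BINARY_OP ^ → 38 ^ 5 = 35
STORE_FAST u → u=35
LOAD_CONST → push 0
STORE_FAST i → i=0
LOAD_FAST i → push 0
LOAD_CONST → push 5
COMPARE_OP bool(<) → 0 vs 5 = True
POP_JUMP_IF_FALSE → pop True; no jump
LOAD_FAST_LOAD_FAST u,u → push 35,35
BINARY_OP + → 35 + 35 = 70
STORE_FAST u → u=70
LOAD_FAST i → push 0
LOAD_CONST → push 1
BINARY_OP + → 0 + 1 = 1
STORE_FAST i → i=1
LOAD_FAST i → push 1
LOAD_CONST → push 5
COMPARE_OP bool(<) → 1 vs 5 = True
POP_JUMP_IF_FALSE → pop True; no jump
LOAD_FAST_LOAD_FAST u,u → push 70,70
BINARY_OP + → 70 + 70 = 140
STORE_FAST u → u=140
LOAD_FAST i → push 1
LOAD_CONST → push 1
BINARY_OP + → 1 + 1 = 2
STORE_FAST i → i=2
LOAD_FAST i → push 2
LOAD_CONST → push 5
COMPARE_OP bool(<) → 2 vs 5 = True
POP_JUMP_IF_FALSE → pop True; no jump
LOAD_FAST_LOAD_FAST u,u → push 140,140
BINARY_OP + → 140 + 140 = 280
STORE_FAST u → u=280
LOAD_FAST i → push 2
LOAD_CONST → push 1
BINARY_OP + → 2 + 1 = 3
STORE_FAST i → i=3
LOAD_FAST i → push 3
LOAD_CONST → push 5
COMPARE_OP bool(<) → 3 vs 5 = True
POP_JUMP_IF_FALSE → pop True; no jump
LOAD_FAST_LOAD_FAST u,u → push 280,280
BINARY_OP + → 280 + 280 = 560
STORE_FAST u → u=560
LOAD_FAST i → push 3
LOAD_CONST → push 1
BINARY_OP + → 3 + 1 = 4
STORE_FAST i → i=4
LOAD_FAST i → push 4
LOAD_CONST → push 5
COMPARE_OP bool(<) → 4 vs 5 = True
POP_JUMP_IF_FALSE → pop True; no jump
LOAD_FAST_LOAD_FAST u,u → push 560,560
BINARY_OP + → 560 + 560 = 1120
STORE_FAST u → u=1120
LOAD_FAST i → push 4
LOAD_CONST → push 1
BINARY_OP + → 4 + 1 = 5
STORE_FAST i → i=5
LOAD_FAST i → push 5
LOAD_CONST → push 5
COMPARE_OP bool(<) → 5 vs 5 = False
POP_JUMP_IF_FALSE → pop False; jump
LOAD_FAST u → push 1120
RETURN_VALUE → return 1120.

1120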